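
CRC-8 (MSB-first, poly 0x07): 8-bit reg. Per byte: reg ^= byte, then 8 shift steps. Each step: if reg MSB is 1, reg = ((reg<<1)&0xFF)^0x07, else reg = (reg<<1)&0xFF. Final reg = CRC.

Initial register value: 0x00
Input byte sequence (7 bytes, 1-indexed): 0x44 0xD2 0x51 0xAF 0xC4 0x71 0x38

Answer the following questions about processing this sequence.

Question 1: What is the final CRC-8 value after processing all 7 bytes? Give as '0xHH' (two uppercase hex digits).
Answer: 0xEA

Derivation:
After byte 1 (0x44): reg=0xDB
After byte 2 (0xD2): reg=0x3F
After byte 3 (0x51): reg=0x0D
After byte 4 (0xAF): reg=0x67
After byte 5 (0xC4): reg=0x60
After byte 6 (0x71): reg=0x77
After byte 7 (0x38): reg=0xEA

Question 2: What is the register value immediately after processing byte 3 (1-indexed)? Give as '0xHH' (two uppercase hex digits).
Answer: 0x0D

Derivation:
After byte 1 (0x44): reg=0xDB
After byte 2 (0xD2): reg=0x3F
After byte 3 (0x51): reg=0x0D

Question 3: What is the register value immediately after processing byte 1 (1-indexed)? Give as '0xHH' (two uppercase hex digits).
Answer: 0xDB

Derivation:
After byte 1 (0x44): reg=0xDB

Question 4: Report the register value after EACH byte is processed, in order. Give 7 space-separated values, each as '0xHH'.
0xDB 0x3F 0x0D 0x67 0x60 0x77 0xEA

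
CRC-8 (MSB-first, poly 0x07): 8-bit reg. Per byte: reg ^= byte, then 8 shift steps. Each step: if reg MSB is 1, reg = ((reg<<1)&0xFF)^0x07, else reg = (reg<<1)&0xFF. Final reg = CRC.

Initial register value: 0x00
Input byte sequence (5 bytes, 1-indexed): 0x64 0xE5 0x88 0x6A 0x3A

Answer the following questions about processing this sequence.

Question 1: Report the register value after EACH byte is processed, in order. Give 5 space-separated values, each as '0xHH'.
0x3B 0x14 0xDD 0x0C 0x82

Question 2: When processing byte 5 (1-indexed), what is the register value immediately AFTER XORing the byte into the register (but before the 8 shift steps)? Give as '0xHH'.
Register before byte 5: 0x0C
Byte 5: 0x3A
0x0C XOR 0x3A = 0x36

Answer: 0x36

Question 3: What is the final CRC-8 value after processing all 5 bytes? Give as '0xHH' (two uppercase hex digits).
Answer: 0x82

Derivation:
After byte 1 (0x64): reg=0x3B
After byte 2 (0xE5): reg=0x14
After byte 3 (0x88): reg=0xDD
After byte 4 (0x6A): reg=0x0C
After byte 5 (0x3A): reg=0x82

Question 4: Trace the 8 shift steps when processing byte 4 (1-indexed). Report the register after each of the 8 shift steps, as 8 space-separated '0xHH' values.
After byte 1 (0x64): reg=0x3B
After byte 2 (0xE5): reg=0x14
After byte 3 (0x88): reg=0xDD
Register before byte 4: 0xDD
After XOR with byte 0x6A: 0xB7

Answer: 0x69 0xD2 0xA3 0x41 0x82 0x03 0x06 0x0C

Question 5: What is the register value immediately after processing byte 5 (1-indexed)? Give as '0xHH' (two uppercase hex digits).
Answer: 0x82

Derivation:
After byte 1 (0x64): reg=0x3B
After byte 2 (0xE5): reg=0x14
After byte 3 (0x88): reg=0xDD
After byte 4 (0x6A): reg=0x0C
After byte 5 (0x3A): reg=0x82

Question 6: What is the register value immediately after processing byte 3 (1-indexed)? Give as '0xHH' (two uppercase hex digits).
Answer: 0xDD

Derivation:
After byte 1 (0x64): reg=0x3B
After byte 2 (0xE5): reg=0x14
After byte 3 (0x88): reg=0xDD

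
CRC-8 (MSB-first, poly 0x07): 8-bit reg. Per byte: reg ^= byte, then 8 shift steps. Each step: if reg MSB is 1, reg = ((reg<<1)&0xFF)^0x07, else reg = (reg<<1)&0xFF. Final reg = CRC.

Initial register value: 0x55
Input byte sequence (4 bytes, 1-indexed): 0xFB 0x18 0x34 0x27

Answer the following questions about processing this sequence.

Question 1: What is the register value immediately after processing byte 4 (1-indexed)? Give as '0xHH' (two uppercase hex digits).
Answer: 0x90

Derivation:
After byte 1 (0xFB): reg=0x43
After byte 2 (0x18): reg=0x86
After byte 3 (0x34): reg=0x17
After byte 4 (0x27): reg=0x90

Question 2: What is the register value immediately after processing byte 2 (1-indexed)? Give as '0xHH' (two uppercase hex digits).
Answer: 0x86

Derivation:
After byte 1 (0xFB): reg=0x43
After byte 2 (0x18): reg=0x86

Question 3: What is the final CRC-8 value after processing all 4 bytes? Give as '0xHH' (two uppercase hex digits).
Answer: 0x90

Derivation:
After byte 1 (0xFB): reg=0x43
After byte 2 (0x18): reg=0x86
After byte 3 (0x34): reg=0x17
After byte 4 (0x27): reg=0x90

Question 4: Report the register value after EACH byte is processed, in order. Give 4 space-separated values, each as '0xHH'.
0x43 0x86 0x17 0x90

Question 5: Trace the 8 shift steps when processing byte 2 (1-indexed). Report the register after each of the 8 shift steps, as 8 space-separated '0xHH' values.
After byte 1 (0xFB): reg=0x43
Register before byte 2: 0x43
After XOR with byte 0x18: 0x5B

Answer: 0xB6 0x6B 0xD6 0xAB 0x51 0xA2 0x43 0x86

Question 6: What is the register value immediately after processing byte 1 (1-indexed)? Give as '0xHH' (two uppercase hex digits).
Answer: 0x43

Derivation:
After byte 1 (0xFB): reg=0x43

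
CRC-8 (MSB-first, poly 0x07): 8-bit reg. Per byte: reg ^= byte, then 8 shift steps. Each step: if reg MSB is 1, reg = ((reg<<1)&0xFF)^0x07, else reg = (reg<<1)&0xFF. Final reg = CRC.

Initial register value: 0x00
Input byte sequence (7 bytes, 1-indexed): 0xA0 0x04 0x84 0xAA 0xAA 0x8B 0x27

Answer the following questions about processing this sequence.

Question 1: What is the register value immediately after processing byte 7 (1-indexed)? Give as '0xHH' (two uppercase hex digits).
Answer: 0xEF

Derivation:
After byte 1 (0xA0): reg=0x69
After byte 2 (0x04): reg=0x04
After byte 3 (0x84): reg=0x89
After byte 4 (0xAA): reg=0xE9
After byte 5 (0xAA): reg=0xCE
After byte 6 (0x8B): reg=0xDC
After byte 7 (0x27): reg=0xEF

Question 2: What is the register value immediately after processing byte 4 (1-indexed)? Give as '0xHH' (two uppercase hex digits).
After byte 1 (0xA0): reg=0x69
After byte 2 (0x04): reg=0x04
After byte 3 (0x84): reg=0x89
After byte 4 (0xAA): reg=0xE9

Answer: 0xE9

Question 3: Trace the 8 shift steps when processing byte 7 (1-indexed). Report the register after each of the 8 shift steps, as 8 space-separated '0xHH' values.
After byte 1 (0xA0): reg=0x69
After byte 2 (0x04): reg=0x04
After byte 3 (0x84): reg=0x89
After byte 4 (0xAA): reg=0xE9
After byte 5 (0xAA): reg=0xCE
After byte 6 (0x8B): reg=0xDC
Register before byte 7: 0xDC
After XOR with byte 0x27: 0xFB

Answer: 0xF1 0xE5 0xCD 0x9D 0x3D 0x7A 0xF4 0xEF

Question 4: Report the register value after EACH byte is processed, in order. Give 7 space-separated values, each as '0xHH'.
0x69 0x04 0x89 0xE9 0xCE 0xDC 0xEF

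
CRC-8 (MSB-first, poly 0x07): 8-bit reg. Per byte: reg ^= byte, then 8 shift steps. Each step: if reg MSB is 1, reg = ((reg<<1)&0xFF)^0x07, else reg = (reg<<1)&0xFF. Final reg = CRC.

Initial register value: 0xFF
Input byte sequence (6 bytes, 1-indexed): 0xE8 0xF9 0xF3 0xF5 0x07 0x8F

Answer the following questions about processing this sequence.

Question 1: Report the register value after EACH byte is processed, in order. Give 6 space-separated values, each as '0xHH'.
0x65 0xDD 0xCA 0xBD 0x2F 0x69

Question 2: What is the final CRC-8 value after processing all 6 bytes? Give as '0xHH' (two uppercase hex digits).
After byte 1 (0xE8): reg=0x65
After byte 2 (0xF9): reg=0xDD
After byte 3 (0xF3): reg=0xCA
After byte 4 (0xF5): reg=0xBD
After byte 5 (0x07): reg=0x2F
After byte 6 (0x8F): reg=0x69

Answer: 0x69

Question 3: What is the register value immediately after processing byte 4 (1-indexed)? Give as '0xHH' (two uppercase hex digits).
Answer: 0xBD

Derivation:
After byte 1 (0xE8): reg=0x65
After byte 2 (0xF9): reg=0xDD
After byte 3 (0xF3): reg=0xCA
After byte 4 (0xF5): reg=0xBD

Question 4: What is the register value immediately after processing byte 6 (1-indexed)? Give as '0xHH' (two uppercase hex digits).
After byte 1 (0xE8): reg=0x65
After byte 2 (0xF9): reg=0xDD
After byte 3 (0xF3): reg=0xCA
After byte 4 (0xF5): reg=0xBD
After byte 5 (0x07): reg=0x2F
After byte 6 (0x8F): reg=0x69

Answer: 0x69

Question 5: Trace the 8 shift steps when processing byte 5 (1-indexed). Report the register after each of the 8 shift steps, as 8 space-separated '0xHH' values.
Answer: 0x73 0xE6 0xCB 0x91 0x25 0x4A 0x94 0x2F

Derivation:
After byte 1 (0xE8): reg=0x65
After byte 2 (0xF9): reg=0xDD
After byte 3 (0xF3): reg=0xCA
After byte 4 (0xF5): reg=0xBD
Register before byte 5: 0xBD
After XOR with byte 0x07: 0xBA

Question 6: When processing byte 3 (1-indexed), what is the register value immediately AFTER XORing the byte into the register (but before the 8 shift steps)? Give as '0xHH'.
Register before byte 3: 0xDD
Byte 3: 0xF3
0xDD XOR 0xF3 = 0x2E

Answer: 0x2E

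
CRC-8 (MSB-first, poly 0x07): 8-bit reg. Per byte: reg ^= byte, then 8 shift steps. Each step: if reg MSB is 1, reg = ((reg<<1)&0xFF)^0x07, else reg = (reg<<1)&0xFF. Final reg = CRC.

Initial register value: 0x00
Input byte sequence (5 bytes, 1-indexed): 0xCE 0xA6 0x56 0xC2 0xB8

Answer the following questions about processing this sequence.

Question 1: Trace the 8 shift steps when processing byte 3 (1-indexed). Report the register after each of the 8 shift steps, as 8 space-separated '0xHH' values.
After byte 1 (0xCE): reg=0x64
After byte 2 (0xA6): reg=0x40
Register before byte 3: 0x40
After XOR with byte 0x56: 0x16

Answer: 0x2C 0x58 0xB0 0x67 0xCE 0x9B 0x31 0x62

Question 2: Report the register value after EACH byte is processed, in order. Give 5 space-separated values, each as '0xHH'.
0x64 0x40 0x62 0x69 0x39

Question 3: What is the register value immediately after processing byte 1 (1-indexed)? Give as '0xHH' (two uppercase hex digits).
After byte 1 (0xCE): reg=0x64

Answer: 0x64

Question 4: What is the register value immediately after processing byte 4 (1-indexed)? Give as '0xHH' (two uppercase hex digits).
After byte 1 (0xCE): reg=0x64
After byte 2 (0xA6): reg=0x40
After byte 3 (0x56): reg=0x62
After byte 4 (0xC2): reg=0x69

Answer: 0x69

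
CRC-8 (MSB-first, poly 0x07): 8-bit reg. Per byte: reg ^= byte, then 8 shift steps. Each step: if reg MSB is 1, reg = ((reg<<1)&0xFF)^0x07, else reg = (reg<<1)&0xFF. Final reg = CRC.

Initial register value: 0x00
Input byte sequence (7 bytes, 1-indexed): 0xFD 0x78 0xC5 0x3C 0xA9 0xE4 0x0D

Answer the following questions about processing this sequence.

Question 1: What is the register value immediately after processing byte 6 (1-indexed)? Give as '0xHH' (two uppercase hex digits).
After byte 1 (0xFD): reg=0xFD
After byte 2 (0x78): reg=0x92
After byte 3 (0xC5): reg=0xA2
After byte 4 (0x3C): reg=0xD3
After byte 5 (0xA9): reg=0x61
After byte 6 (0xE4): reg=0x92

Answer: 0x92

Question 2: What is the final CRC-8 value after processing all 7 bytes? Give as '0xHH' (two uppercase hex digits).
Answer: 0xD4

Derivation:
After byte 1 (0xFD): reg=0xFD
After byte 2 (0x78): reg=0x92
After byte 3 (0xC5): reg=0xA2
After byte 4 (0x3C): reg=0xD3
After byte 5 (0xA9): reg=0x61
After byte 6 (0xE4): reg=0x92
After byte 7 (0x0D): reg=0xD4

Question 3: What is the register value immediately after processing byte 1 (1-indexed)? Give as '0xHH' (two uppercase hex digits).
After byte 1 (0xFD): reg=0xFD

Answer: 0xFD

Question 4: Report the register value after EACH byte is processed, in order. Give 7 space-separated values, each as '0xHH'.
0xFD 0x92 0xA2 0xD3 0x61 0x92 0xD4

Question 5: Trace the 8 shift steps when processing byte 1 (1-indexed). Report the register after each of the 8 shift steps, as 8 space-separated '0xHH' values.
Answer: 0xFD 0xFD 0xFD 0xFD 0xFD 0xFD 0xFD 0xFD

Derivation:
Register before byte 1: 0x00
After XOR with byte 0xFD: 0xFD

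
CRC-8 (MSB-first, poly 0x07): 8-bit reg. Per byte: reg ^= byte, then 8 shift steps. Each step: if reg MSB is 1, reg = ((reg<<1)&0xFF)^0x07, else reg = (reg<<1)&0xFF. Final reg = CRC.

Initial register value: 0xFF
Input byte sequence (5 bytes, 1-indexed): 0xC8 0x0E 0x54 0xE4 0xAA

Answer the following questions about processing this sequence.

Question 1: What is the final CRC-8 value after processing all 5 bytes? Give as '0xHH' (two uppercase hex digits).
After byte 1 (0xC8): reg=0x85
After byte 2 (0x0E): reg=0xB8
After byte 3 (0x54): reg=0x8A
After byte 4 (0xE4): reg=0x0D
After byte 5 (0xAA): reg=0x7C

Answer: 0x7C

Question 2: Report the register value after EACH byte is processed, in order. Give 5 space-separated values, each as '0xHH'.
0x85 0xB8 0x8A 0x0D 0x7C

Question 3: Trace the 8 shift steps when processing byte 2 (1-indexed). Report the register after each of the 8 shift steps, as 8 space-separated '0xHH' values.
Answer: 0x11 0x22 0x44 0x88 0x17 0x2E 0x5C 0xB8

Derivation:
After byte 1 (0xC8): reg=0x85
Register before byte 2: 0x85
After XOR with byte 0x0E: 0x8B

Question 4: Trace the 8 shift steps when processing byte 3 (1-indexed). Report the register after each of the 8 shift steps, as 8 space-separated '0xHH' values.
Answer: 0xDF 0xB9 0x75 0xEA 0xD3 0xA1 0x45 0x8A

Derivation:
After byte 1 (0xC8): reg=0x85
After byte 2 (0x0E): reg=0xB8
Register before byte 3: 0xB8
After XOR with byte 0x54: 0xEC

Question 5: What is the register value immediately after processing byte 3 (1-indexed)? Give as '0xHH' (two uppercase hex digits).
After byte 1 (0xC8): reg=0x85
After byte 2 (0x0E): reg=0xB8
After byte 3 (0x54): reg=0x8A

Answer: 0x8A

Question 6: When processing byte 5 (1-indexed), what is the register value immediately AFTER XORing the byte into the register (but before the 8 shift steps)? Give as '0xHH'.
Register before byte 5: 0x0D
Byte 5: 0xAA
0x0D XOR 0xAA = 0xA7

Answer: 0xA7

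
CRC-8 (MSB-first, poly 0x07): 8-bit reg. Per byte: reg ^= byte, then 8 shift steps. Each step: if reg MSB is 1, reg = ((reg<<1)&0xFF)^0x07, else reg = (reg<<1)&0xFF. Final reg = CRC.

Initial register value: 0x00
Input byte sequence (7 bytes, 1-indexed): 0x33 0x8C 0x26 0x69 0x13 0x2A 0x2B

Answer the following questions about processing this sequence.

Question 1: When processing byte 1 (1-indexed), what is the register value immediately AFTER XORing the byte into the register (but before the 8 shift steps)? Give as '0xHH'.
Register before byte 1: 0x00
Byte 1: 0x33
0x00 XOR 0x33 = 0x33

Answer: 0x33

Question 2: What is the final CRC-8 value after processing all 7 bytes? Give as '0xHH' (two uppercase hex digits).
After byte 1 (0x33): reg=0x99
After byte 2 (0x8C): reg=0x6B
After byte 3 (0x26): reg=0xE4
After byte 4 (0x69): reg=0xAA
After byte 5 (0x13): reg=0x26
After byte 6 (0x2A): reg=0x24
After byte 7 (0x2B): reg=0x2D

Answer: 0x2D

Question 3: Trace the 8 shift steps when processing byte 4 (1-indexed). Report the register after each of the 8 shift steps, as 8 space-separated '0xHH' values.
Answer: 0x1D 0x3A 0x74 0xE8 0xD7 0xA9 0x55 0xAA

Derivation:
After byte 1 (0x33): reg=0x99
After byte 2 (0x8C): reg=0x6B
After byte 3 (0x26): reg=0xE4
Register before byte 4: 0xE4
After XOR with byte 0x69: 0x8D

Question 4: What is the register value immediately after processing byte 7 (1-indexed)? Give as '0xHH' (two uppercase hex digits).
After byte 1 (0x33): reg=0x99
After byte 2 (0x8C): reg=0x6B
After byte 3 (0x26): reg=0xE4
After byte 4 (0x69): reg=0xAA
After byte 5 (0x13): reg=0x26
After byte 6 (0x2A): reg=0x24
After byte 7 (0x2B): reg=0x2D

Answer: 0x2D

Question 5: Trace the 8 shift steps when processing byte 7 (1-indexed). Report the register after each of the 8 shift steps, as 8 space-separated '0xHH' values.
After byte 1 (0x33): reg=0x99
After byte 2 (0x8C): reg=0x6B
After byte 3 (0x26): reg=0xE4
After byte 4 (0x69): reg=0xAA
After byte 5 (0x13): reg=0x26
After byte 6 (0x2A): reg=0x24
Register before byte 7: 0x24
After XOR with byte 0x2B: 0x0F

Answer: 0x1E 0x3C 0x78 0xF0 0xE7 0xC9 0x95 0x2D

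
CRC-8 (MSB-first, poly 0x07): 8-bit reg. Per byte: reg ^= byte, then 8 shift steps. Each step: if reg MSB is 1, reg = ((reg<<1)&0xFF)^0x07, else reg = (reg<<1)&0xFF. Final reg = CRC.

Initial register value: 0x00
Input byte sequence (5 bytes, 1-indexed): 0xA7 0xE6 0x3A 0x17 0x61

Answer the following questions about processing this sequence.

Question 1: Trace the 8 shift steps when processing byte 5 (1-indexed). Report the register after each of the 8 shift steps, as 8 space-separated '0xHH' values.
Answer: 0xA2 0x43 0x86 0x0B 0x16 0x2C 0x58 0xB0

Derivation:
After byte 1 (0xA7): reg=0x7C
After byte 2 (0xE6): reg=0xCF
After byte 3 (0x3A): reg=0xC5
After byte 4 (0x17): reg=0x30
Register before byte 5: 0x30
After XOR with byte 0x61: 0x51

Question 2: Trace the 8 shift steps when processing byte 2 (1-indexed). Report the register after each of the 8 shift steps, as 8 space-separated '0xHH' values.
After byte 1 (0xA7): reg=0x7C
Register before byte 2: 0x7C
After XOR with byte 0xE6: 0x9A

Answer: 0x33 0x66 0xCC 0x9F 0x39 0x72 0xE4 0xCF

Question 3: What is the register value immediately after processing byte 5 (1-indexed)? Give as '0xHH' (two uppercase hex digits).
Answer: 0xB0

Derivation:
After byte 1 (0xA7): reg=0x7C
After byte 2 (0xE6): reg=0xCF
After byte 3 (0x3A): reg=0xC5
After byte 4 (0x17): reg=0x30
After byte 5 (0x61): reg=0xB0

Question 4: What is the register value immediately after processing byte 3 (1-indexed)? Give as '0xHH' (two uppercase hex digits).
After byte 1 (0xA7): reg=0x7C
After byte 2 (0xE6): reg=0xCF
After byte 3 (0x3A): reg=0xC5

Answer: 0xC5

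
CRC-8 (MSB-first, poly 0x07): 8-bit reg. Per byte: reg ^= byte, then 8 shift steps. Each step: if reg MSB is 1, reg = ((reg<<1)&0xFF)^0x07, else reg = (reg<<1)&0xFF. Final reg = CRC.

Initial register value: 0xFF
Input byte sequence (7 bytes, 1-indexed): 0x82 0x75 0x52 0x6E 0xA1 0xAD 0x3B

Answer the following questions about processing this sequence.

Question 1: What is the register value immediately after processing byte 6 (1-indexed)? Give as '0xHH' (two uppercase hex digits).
After byte 1 (0x82): reg=0x74
After byte 2 (0x75): reg=0x07
After byte 3 (0x52): reg=0xAC
After byte 4 (0x6E): reg=0x40
After byte 5 (0xA1): reg=0xA9
After byte 6 (0xAD): reg=0x1C

Answer: 0x1C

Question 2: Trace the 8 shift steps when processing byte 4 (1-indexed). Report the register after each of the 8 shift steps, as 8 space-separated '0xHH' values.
Answer: 0x83 0x01 0x02 0x04 0x08 0x10 0x20 0x40

Derivation:
After byte 1 (0x82): reg=0x74
After byte 2 (0x75): reg=0x07
After byte 3 (0x52): reg=0xAC
Register before byte 4: 0xAC
After XOR with byte 0x6E: 0xC2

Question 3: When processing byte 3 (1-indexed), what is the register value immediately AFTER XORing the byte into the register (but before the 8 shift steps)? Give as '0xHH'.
Register before byte 3: 0x07
Byte 3: 0x52
0x07 XOR 0x52 = 0x55

Answer: 0x55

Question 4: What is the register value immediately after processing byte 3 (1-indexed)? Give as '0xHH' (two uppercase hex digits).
After byte 1 (0x82): reg=0x74
After byte 2 (0x75): reg=0x07
After byte 3 (0x52): reg=0xAC

Answer: 0xAC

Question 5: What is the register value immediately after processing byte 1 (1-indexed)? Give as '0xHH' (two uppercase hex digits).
Answer: 0x74

Derivation:
After byte 1 (0x82): reg=0x74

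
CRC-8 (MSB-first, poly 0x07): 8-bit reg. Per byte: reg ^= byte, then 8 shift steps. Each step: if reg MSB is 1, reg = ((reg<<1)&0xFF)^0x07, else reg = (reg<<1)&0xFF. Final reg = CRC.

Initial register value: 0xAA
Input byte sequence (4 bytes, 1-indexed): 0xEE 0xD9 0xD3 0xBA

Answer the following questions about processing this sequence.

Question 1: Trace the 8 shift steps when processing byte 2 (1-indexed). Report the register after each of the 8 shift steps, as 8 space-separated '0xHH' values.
Answer: 0x04 0x08 0x10 0x20 0x40 0x80 0x07 0x0E

Derivation:
After byte 1 (0xEE): reg=0xDB
Register before byte 2: 0xDB
After XOR with byte 0xD9: 0x02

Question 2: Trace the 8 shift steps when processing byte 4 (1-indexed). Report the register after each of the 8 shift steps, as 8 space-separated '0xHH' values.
Answer: 0x49 0x92 0x23 0x46 0x8C 0x1F 0x3E 0x7C

Derivation:
After byte 1 (0xEE): reg=0xDB
After byte 2 (0xD9): reg=0x0E
After byte 3 (0xD3): reg=0x1D
Register before byte 4: 0x1D
After XOR with byte 0xBA: 0xA7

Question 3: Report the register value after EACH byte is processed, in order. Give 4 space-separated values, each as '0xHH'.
0xDB 0x0E 0x1D 0x7C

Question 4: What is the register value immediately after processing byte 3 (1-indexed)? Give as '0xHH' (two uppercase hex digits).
After byte 1 (0xEE): reg=0xDB
After byte 2 (0xD9): reg=0x0E
After byte 3 (0xD3): reg=0x1D

Answer: 0x1D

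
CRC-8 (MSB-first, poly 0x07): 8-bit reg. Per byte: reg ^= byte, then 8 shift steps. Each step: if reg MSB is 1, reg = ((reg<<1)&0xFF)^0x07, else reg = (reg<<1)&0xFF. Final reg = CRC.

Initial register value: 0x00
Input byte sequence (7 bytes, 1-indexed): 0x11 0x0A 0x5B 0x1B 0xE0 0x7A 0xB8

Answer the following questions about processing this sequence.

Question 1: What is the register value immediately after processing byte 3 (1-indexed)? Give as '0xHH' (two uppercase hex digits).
Answer: 0xCD

Derivation:
After byte 1 (0x11): reg=0x77
After byte 2 (0x0A): reg=0x74
After byte 3 (0x5B): reg=0xCD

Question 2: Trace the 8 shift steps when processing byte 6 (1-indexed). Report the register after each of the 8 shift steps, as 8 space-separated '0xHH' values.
Answer: 0x20 0x40 0x80 0x07 0x0E 0x1C 0x38 0x70

Derivation:
After byte 1 (0x11): reg=0x77
After byte 2 (0x0A): reg=0x74
After byte 3 (0x5B): reg=0xCD
After byte 4 (0x1B): reg=0x2C
After byte 5 (0xE0): reg=0x6A
Register before byte 6: 0x6A
After XOR with byte 0x7A: 0x10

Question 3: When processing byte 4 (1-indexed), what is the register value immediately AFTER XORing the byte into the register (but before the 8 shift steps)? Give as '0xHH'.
Register before byte 4: 0xCD
Byte 4: 0x1B
0xCD XOR 0x1B = 0xD6

Answer: 0xD6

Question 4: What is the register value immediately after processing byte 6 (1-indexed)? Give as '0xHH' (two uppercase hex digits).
After byte 1 (0x11): reg=0x77
After byte 2 (0x0A): reg=0x74
After byte 3 (0x5B): reg=0xCD
After byte 4 (0x1B): reg=0x2C
After byte 5 (0xE0): reg=0x6A
After byte 6 (0x7A): reg=0x70

Answer: 0x70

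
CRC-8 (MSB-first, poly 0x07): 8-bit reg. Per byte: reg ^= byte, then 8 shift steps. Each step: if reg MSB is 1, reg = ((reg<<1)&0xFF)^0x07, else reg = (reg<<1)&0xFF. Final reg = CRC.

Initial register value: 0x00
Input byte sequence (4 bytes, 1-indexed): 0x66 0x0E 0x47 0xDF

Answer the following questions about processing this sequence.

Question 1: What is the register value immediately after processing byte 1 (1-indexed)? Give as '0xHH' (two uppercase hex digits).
After byte 1 (0x66): reg=0x35

Answer: 0x35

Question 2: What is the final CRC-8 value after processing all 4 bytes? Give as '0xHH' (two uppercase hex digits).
After byte 1 (0x66): reg=0x35
After byte 2 (0x0E): reg=0xA1
After byte 3 (0x47): reg=0xBC
After byte 4 (0xDF): reg=0x2E

Answer: 0x2E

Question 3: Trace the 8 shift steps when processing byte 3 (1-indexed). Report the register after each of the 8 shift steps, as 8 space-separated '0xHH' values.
Answer: 0xCB 0x91 0x25 0x4A 0x94 0x2F 0x5E 0xBC

Derivation:
After byte 1 (0x66): reg=0x35
After byte 2 (0x0E): reg=0xA1
Register before byte 3: 0xA1
After XOR with byte 0x47: 0xE6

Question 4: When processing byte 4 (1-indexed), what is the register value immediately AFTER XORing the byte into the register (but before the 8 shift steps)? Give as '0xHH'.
Answer: 0x63

Derivation:
Register before byte 4: 0xBC
Byte 4: 0xDF
0xBC XOR 0xDF = 0x63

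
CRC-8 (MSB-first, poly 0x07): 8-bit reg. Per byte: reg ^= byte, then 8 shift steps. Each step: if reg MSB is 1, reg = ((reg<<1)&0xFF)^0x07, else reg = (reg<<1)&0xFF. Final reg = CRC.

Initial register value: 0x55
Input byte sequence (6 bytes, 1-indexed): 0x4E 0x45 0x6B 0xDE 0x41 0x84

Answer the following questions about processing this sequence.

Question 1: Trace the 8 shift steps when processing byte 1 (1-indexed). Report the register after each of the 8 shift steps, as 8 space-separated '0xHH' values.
Answer: 0x36 0x6C 0xD8 0xB7 0x69 0xD2 0xA3 0x41

Derivation:
Register before byte 1: 0x55
After XOR with byte 0x4E: 0x1B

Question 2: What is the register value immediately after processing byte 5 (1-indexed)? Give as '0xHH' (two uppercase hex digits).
After byte 1 (0x4E): reg=0x41
After byte 2 (0x45): reg=0x1C
After byte 3 (0x6B): reg=0x42
After byte 4 (0xDE): reg=0xDD
After byte 5 (0x41): reg=0xDD

Answer: 0xDD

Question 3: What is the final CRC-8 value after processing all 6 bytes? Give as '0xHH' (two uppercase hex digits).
Answer: 0x88

Derivation:
After byte 1 (0x4E): reg=0x41
After byte 2 (0x45): reg=0x1C
After byte 3 (0x6B): reg=0x42
After byte 4 (0xDE): reg=0xDD
After byte 5 (0x41): reg=0xDD
After byte 6 (0x84): reg=0x88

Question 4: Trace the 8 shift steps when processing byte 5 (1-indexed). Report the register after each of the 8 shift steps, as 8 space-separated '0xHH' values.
After byte 1 (0x4E): reg=0x41
After byte 2 (0x45): reg=0x1C
After byte 3 (0x6B): reg=0x42
After byte 4 (0xDE): reg=0xDD
Register before byte 5: 0xDD
After XOR with byte 0x41: 0x9C

Answer: 0x3F 0x7E 0xFC 0xFF 0xF9 0xF5 0xED 0xDD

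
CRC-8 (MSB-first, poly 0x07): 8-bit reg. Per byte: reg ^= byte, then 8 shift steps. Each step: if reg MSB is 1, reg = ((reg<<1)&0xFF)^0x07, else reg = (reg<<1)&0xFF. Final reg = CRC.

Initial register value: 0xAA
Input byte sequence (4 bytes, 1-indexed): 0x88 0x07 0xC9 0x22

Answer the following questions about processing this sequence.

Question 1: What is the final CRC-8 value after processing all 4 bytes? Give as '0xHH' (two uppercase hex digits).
Answer: 0x4A

Derivation:
After byte 1 (0x88): reg=0xEE
After byte 2 (0x07): reg=0x91
After byte 3 (0xC9): reg=0x8F
After byte 4 (0x22): reg=0x4A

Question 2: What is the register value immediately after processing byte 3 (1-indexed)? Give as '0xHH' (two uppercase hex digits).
After byte 1 (0x88): reg=0xEE
After byte 2 (0x07): reg=0x91
After byte 3 (0xC9): reg=0x8F

Answer: 0x8F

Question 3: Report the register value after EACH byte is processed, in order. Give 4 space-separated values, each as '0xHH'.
0xEE 0x91 0x8F 0x4A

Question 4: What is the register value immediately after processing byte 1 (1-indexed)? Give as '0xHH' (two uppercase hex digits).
Answer: 0xEE

Derivation:
After byte 1 (0x88): reg=0xEE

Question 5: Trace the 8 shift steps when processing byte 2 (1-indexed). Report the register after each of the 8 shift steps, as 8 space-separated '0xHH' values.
After byte 1 (0x88): reg=0xEE
Register before byte 2: 0xEE
After XOR with byte 0x07: 0xE9

Answer: 0xD5 0xAD 0x5D 0xBA 0x73 0xE6 0xCB 0x91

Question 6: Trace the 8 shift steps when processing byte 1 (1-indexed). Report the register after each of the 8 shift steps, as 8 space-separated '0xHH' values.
Answer: 0x44 0x88 0x17 0x2E 0x5C 0xB8 0x77 0xEE

Derivation:
Register before byte 1: 0xAA
After XOR with byte 0x88: 0x22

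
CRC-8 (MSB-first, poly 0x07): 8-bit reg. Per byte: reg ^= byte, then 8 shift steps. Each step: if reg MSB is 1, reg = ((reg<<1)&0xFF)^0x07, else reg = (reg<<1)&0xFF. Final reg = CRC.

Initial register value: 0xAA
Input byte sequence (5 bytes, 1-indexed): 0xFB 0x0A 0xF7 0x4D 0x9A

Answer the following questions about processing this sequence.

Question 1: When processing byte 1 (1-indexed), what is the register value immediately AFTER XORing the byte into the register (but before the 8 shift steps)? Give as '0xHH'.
Answer: 0x51

Derivation:
Register before byte 1: 0xAA
Byte 1: 0xFB
0xAA XOR 0xFB = 0x51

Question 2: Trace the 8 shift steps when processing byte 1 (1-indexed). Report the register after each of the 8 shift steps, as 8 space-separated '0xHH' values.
Answer: 0xA2 0x43 0x86 0x0B 0x16 0x2C 0x58 0xB0

Derivation:
Register before byte 1: 0xAA
After XOR with byte 0xFB: 0x51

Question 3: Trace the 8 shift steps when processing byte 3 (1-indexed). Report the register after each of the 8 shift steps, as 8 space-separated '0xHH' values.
After byte 1 (0xFB): reg=0xB0
After byte 2 (0x0A): reg=0x2F
Register before byte 3: 0x2F
After XOR with byte 0xF7: 0xD8

Answer: 0xB7 0x69 0xD2 0xA3 0x41 0x82 0x03 0x06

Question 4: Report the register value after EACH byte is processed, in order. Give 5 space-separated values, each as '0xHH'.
0xB0 0x2F 0x06 0xF6 0x03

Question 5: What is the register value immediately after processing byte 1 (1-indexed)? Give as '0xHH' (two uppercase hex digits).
Answer: 0xB0

Derivation:
After byte 1 (0xFB): reg=0xB0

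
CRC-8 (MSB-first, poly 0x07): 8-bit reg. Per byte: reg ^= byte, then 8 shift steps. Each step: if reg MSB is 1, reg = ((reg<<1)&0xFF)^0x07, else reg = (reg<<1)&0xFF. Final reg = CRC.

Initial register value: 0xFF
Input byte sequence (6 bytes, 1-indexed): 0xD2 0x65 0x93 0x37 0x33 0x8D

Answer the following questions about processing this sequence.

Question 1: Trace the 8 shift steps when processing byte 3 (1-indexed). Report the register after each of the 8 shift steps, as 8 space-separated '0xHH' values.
Answer: 0xD7 0xA9 0x55 0xAA 0x53 0xA6 0x4B 0x96

Derivation:
After byte 1 (0xD2): reg=0xC3
After byte 2 (0x65): reg=0x7B
Register before byte 3: 0x7B
After XOR with byte 0x93: 0xE8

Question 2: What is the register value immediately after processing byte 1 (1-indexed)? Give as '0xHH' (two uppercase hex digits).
After byte 1 (0xD2): reg=0xC3

Answer: 0xC3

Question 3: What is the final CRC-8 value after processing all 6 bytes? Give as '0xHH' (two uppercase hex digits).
After byte 1 (0xD2): reg=0xC3
After byte 2 (0x65): reg=0x7B
After byte 3 (0x93): reg=0x96
After byte 4 (0x37): reg=0x6E
After byte 5 (0x33): reg=0x94
After byte 6 (0x8D): reg=0x4F

Answer: 0x4F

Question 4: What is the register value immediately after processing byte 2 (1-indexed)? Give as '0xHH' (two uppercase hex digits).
After byte 1 (0xD2): reg=0xC3
After byte 2 (0x65): reg=0x7B

Answer: 0x7B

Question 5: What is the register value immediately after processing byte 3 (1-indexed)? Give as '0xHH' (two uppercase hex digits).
After byte 1 (0xD2): reg=0xC3
After byte 2 (0x65): reg=0x7B
After byte 3 (0x93): reg=0x96

Answer: 0x96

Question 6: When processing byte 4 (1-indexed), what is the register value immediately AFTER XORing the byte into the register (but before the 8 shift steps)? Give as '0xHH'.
Answer: 0xA1

Derivation:
Register before byte 4: 0x96
Byte 4: 0x37
0x96 XOR 0x37 = 0xA1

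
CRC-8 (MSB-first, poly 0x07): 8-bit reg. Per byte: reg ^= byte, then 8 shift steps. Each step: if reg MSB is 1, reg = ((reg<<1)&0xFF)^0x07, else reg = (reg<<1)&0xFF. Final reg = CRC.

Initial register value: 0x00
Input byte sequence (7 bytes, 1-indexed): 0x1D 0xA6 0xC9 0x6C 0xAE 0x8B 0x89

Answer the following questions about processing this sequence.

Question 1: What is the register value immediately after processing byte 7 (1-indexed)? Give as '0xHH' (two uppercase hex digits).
Answer: 0xD8

Derivation:
After byte 1 (0x1D): reg=0x53
After byte 2 (0xA6): reg=0xC5
After byte 3 (0xC9): reg=0x24
After byte 4 (0x6C): reg=0xFF
After byte 5 (0xAE): reg=0xB0
After byte 6 (0x8B): reg=0xA1
After byte 7 (0x89): reg=0xD8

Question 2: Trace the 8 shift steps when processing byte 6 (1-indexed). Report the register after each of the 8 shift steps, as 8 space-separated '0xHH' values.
After byte 1 (0x1D): reg=0x53
After byte 2 (0xA6): reg=0xC5
After byte 3 (0xC9): reg=0x24
After byte 4 (0x6C): reg=0xFF
After byte 5 (0xAE): reg=0xB0
Register before byte 6: 0xB0
After XOR with byte 0x8B: 0x3B

Answer: 0x76 0xEC 0xDF 0xB9 0x75 0xEA 0xD3 0xA1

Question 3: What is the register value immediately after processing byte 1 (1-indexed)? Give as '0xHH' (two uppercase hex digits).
After byte 1 (0x1D): reg=0x53

Answer: 0x53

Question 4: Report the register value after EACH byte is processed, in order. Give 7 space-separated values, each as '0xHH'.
0x53 0xC5 0x24 0xFF 0xB0 0xA1 0xD8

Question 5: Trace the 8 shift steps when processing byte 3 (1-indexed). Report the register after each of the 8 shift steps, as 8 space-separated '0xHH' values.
After byte 1 (0x1D): reg=0x53
After byte 2 (0xA6): reg=0xC5
Register before byte 3: 0xC5
After XOR with byte 0xC9: 0x0C

Answer: 0x18 0x30 0x60 0xC0 0x87 0x09 0x12 0x24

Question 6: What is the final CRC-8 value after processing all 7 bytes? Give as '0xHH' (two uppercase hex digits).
After byte 1 (0x1D): reg=0x53
After byte 2 (0xA6): reg=0xC5
After byte 3 (0xC9): reg=0x24
After byte 4 (0x6C): reg=0xFF
After byte 5 (0xAE): reg=0xB0
After byte 6 (0x8B): reg=0xA1
After byte 7 (0x89): reg=0xD8

Answer: 0xD8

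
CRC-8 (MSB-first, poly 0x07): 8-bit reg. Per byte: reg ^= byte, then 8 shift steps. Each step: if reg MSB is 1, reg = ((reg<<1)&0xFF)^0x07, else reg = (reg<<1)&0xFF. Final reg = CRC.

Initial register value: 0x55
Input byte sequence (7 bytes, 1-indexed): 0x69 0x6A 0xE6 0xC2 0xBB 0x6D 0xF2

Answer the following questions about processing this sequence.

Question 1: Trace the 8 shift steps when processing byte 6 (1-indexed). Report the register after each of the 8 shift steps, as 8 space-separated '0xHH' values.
Answer: 0x70 0xE0 0xC7 0x89 0x15 0x2A 0x54 0xA8

Derivation:
After byte 1 (0x69): reg=0xB4
After byte 2 (0x6A): reg=0x14
After byte 3 (0xE6): reg=0xD0
After byte 4 (0xC2): reg=0x7E
After byte 5 (0xBB): reg=0x55
Register before byte 6: 0x55
After XOR with byte 0x6D: 0x38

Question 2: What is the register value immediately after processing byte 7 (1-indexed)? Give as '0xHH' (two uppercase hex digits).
Answer: 0x81

Derivation:
After byte 1 (0x69): reg=0xB4
After byte 2 (0x6A): reg=0x14
After byte 3 (0xE6): reg=0xD0
After byte 4 (0xC2): reg=0x7E
After byte 5 (0xBB): reg=0x55
After byte 6 (0x6D): reg=0xA8
After byte 7 (0xF2): reg=0x81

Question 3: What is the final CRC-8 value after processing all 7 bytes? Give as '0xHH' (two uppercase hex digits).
After byte 1 (0x69): reg=0xB4
After byte 2 (0x6A): reg=0x14
After byte 3 (0xE6): reg=0xD0
After byte 4 (0xC2): reg=0x7E
After byte 5 (0xBB): reg=0x55
After byte 6 (0x6D): reg=0xA8
After byte 7 (0xF2): reg=0x81

Answer: 0x81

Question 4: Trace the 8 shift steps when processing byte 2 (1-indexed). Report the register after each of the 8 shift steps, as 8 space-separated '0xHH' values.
Answer: 0xBB 0x71 0xE2 0xC3 0x81 0x05 0x0A 0x14

Derivation:
After byte 1 (0x69): reg=0xB4
Register before byte 2: 0xB4
After XOR with byte 0x6A: 0xDE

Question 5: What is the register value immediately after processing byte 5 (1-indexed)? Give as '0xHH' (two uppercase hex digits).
After byte 1 (0x69): reg=0xB4
After byte 2 (0x6A): reg=0x14
After byte 3 (0xE6): reg=0xD0
After byte 4 (0xC2): reg=0x7E
After byte 5 (0xBB): reg=0x55

Answer: 0x55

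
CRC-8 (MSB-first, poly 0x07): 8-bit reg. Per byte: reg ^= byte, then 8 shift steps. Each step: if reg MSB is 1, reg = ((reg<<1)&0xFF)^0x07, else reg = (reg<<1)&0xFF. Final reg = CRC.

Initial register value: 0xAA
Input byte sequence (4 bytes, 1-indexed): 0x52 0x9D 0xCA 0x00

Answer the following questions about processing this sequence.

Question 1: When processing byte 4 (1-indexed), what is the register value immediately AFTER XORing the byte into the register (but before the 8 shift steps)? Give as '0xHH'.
Register before byte 4: 0x4D
Byte 4: 0x00
0x4D XOR 0x00 = 0x4D

Answer: 0x4D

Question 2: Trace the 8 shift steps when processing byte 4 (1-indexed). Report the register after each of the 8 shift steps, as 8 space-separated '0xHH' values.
Answer: 0x9A 0x33 0x66 0xCC 0x9F 0x39 0x72 0xE4

Derivation:
After byte 1 (0x52): reg=0xE6
After byte 2 (0x9D): reg=0x66
After byte 3 (0xCA): reg=0x4D
Register before byte 4: 0x4D
After XOR with byte 0x00: 0x4D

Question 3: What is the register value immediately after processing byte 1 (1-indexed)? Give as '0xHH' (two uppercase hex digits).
Answer: 0xE6

Derivation:
After byte 1 (0x52): reg=0xE6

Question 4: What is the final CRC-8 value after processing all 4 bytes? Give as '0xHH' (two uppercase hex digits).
After byte 1 (0x52): reg=0xE6
After byte 2 (0x9D): reg=0x66
After byte 3 (0xCA): reg=0x4D
After byte 4 (0x00): reg=0xE4

Answer: 0xE4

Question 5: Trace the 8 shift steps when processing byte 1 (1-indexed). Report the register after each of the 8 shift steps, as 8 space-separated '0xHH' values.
Answer: 0xF7 0xE9 0xD5 0xAD 0x5D 0xBA 0x73 0xE6

Derivation:
Register before byte 1: 0xAA
After XOR with byte 0x52: 0xF8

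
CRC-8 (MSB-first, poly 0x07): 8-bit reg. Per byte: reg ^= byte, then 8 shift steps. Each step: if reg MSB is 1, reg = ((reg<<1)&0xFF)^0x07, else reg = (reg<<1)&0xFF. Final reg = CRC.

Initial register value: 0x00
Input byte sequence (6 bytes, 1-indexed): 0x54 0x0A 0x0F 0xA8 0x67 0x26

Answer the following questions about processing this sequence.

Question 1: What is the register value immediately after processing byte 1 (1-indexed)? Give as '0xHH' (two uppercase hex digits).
Answer: 0xAB

Derivation:
After byte 1 (0x54): reg=0xAB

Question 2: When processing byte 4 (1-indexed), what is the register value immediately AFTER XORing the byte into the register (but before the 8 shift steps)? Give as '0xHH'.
Answer: 0x88

Derivation:
Register before byte 4: 0x20
Byte 4: 0xA8
0x20 XOR 0xA8 = 0x88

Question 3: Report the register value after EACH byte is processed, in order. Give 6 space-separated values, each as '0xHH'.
0xAB 0x6E 0x20 0xB1 0x2C 0x36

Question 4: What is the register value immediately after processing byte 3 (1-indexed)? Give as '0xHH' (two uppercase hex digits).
After byte 1 (0x54): reg=0xAB
After byte 2 (0x0A): reg=0x6E
After byte 3 (0x0F): reg=0x20

Answer: 0x20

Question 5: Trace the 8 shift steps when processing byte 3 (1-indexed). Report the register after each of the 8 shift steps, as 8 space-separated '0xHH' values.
Answer: 0xC2 0x83 0x01 0x02 0x04 0x08 0x10 0x20

Derivation:
After byte 1 (0x54): reg=0xAB
After byte 2 (0x0A): reg=0x6E
Register before byte 3: 0x6E
After XOR with byte 0x0F: 0x61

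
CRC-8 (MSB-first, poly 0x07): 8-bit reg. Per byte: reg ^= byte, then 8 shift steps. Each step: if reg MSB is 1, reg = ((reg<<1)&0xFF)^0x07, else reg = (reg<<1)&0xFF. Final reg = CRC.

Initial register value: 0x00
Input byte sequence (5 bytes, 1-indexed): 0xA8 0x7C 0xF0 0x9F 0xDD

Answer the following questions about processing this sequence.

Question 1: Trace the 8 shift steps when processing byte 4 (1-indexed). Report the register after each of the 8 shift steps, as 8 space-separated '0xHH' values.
Answer: 0x0C 0x18 0x30 0x60 0xC0 0x87 0x09 0x12

Derivation:
After byte 1 (0xA8): reg=0x51
After byte 2 (0x7C): reg=0xC3
After byte 3 (0xF0): reg=0x99
Register before byte 4: 0x99
After XOR with byte 0x9F: 0x06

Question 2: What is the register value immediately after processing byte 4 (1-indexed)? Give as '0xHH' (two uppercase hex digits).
Answer: 0x12

Derivation:
After byte 1 (0xA8): reg=0x51
After byte 2 (0x7C): reg=0xC3
After byte 3 (0xF0): reg=0x99
After byte 4 (0x9F): reg=0x12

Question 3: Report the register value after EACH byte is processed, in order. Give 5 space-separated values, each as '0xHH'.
0x51 0xC3 0x99 0x12 0x63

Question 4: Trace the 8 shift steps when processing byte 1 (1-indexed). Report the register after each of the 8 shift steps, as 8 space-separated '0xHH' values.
Register before byte 1: 0x00
After XOR with byte 0xA8: 0xA8

Answer: 0x57 0xAE 0x5B 0xB6 0x6B 0xD6 0xAB 0x51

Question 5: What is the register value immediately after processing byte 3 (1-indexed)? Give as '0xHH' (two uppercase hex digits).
After byte 1 (0xA8): reg=0x51
After byte 2 (0x7C): reg=0xC3
After byte 3 (0xF0): reg=0x99

Answer: 0x99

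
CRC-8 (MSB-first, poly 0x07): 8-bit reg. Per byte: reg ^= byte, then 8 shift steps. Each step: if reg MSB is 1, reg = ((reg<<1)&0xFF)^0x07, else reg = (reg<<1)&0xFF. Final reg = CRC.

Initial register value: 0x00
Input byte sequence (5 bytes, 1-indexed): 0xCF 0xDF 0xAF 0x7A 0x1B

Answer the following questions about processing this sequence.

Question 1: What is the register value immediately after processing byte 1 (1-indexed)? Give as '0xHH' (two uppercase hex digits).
Answer: 0x63

Derivation:
After byte 1 (0xCF): reg=0x63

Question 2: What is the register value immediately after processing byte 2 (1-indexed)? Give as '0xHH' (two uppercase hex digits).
Answer: 0x3D

Derivation:
After byte 1 (0xCF): reg=0x63
After byte 2 (0xDF): reg=0x3D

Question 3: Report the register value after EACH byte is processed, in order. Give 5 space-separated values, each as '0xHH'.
0x63 0x3D 0xF7 0xAA 0x1E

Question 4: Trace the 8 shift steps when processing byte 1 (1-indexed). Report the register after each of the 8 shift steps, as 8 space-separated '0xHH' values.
Register before byte 1: 0x00
After XOR with byte 0xCF: 0xCF

Answer: 0x99 0x35 0x6A 0xD4 0xAF 0x59 0xB2 0x63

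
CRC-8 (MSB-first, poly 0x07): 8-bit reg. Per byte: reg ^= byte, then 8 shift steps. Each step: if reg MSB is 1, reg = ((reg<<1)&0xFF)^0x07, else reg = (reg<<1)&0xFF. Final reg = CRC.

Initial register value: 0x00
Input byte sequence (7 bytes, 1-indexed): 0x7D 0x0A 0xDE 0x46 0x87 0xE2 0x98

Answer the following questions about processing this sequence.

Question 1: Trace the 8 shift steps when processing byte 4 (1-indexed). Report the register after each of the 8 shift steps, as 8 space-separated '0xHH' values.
After byte 1 (0x7D): reg=0x74
After byte 2 (0x0A): reg=0x7D
After byte 3 (0xDE): reg=0x60
Register before byte 4: 0x60
After XOR with byte 0x46: 0x26

Answer: 0x4C 0x98 0x37 0x6E 0xDC 0xBF 0x79 0xF2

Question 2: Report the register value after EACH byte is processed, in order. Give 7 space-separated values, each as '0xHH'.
0x74 0x7D 0x60 0xF2 0x4C 0x43 0x0F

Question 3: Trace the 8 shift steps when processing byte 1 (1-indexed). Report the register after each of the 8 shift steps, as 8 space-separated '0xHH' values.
Answer: 0xFA 0xF3 0xE1 0xC5 0x8D 0x1D 0x3A 0x74

Derivation:
Register before byte 1: 0x00
After XOR with byte 0x7D: 0x7D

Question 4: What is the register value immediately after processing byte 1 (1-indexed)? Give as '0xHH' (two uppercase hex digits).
Answer: 0x74

Derivation:
After byte 1 (0x7D): reg=0x74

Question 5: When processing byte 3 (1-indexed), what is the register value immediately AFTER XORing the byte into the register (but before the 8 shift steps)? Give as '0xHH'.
Answer: 0xA3

Derivation:
Register before byte 3: 0x7D
Byte 3: 0xDE
0x7D XOR 0xDE = 0xA3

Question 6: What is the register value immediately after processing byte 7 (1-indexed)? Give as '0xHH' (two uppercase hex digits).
After byte 1 (0x7D): reg=0x74
After byte 2 (0x0A): reg=0x7D
After byte 3 (0xDE): reg=0x60
After byte 4 (0x46): reg=0xF2
After byte 5 (0x87): reg=0x4C
After byte 6 (0xE2): reg=0x43
After byte 7 (0x98): reg=0x0F

Answer: 0x0F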